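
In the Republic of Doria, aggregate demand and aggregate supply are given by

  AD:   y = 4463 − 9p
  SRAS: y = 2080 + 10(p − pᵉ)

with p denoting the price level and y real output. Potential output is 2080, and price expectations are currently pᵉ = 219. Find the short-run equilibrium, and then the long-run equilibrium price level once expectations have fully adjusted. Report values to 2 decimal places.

Short run: with pᵉ = 219, SRAS is y = 10p − 110. Setting AD = SRAS gives 4573 = 19p, so p = 240.68 and y = 4463 − 9p = 2296.84.
Output 2296.84 is above potential 2080, so over time expected prices rise and SRAS shifts left until y returns to 2080.
Long run: y = 2080 on the AD curve gives 2080 = 4463 − 9p, so p = 264.78.

Short run: p = 240.68, y = 2296.84. Long run: p = 264.78.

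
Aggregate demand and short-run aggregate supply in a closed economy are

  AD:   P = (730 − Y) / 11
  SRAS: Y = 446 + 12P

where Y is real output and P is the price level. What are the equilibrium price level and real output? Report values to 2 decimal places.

Rearrange AD to Y = 730 − 11P.
Set AD = SRAS: 730 − 11P = 446 + 12P, so 284 = 23P and P = 12.35.
Substituting into AD, Y = 730 − 11P = 594.17.

P = 12.35, Y = 594.17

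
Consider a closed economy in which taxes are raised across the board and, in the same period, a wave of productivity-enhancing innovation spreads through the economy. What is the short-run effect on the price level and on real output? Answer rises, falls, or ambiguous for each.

Price level: falls; output: ambiguous

The first event is a negative demand shock: AD shifts left, which by itself pushes P down and Y down.
The second is a favourable supply shock: SRAS shifts right, which by itself pushes P down and Y up.
Both shocks push P down, so P falls. The two shocks push Y in opposite directions, so the effect on Y is ambiguous.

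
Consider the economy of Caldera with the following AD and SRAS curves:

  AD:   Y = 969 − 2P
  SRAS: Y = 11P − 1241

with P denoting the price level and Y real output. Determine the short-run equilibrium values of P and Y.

Set AD = SRAS: 969 − 2P = 11P − 1241, so 2210 = 13P and P = 170.
Then Y = 969 − 2·170 = 629.

P = 170, Y = 629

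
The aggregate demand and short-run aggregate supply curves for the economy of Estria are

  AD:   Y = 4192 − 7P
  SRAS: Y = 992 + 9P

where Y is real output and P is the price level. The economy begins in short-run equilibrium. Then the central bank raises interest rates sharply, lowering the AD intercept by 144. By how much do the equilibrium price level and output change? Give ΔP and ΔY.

This is a negative demand shock: AD shifts left.
New AD: Y = 4048 − 7P.
Set AD = SRAS: 4048 − 7P = 992 + 9P, so 3056 = 16P and P = 191.
Y = 4048 − 7·191 = 2711.
Initially P = 200, Y = 2792, so ΔP = -9 and ΔY = -81.

ΔP = -9, ΔY = -81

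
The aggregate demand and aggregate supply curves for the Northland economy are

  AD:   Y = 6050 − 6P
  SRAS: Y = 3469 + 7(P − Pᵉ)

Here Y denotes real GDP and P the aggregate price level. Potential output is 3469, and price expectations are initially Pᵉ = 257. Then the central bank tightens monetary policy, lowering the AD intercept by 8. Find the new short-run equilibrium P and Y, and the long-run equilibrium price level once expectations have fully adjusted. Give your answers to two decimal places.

AD shifts left: new AD is Y = 6042 − 6P. With Pᵉ = 257, SRAS is Y = 1670 + 7P.
Short run: 6042 − 6P = 1670 + 7P gives 4372 = 13P, so P = 336.31 and Y = 6042 − 6P = 4024.15.
Y = 4024.15 is above potential 3469; expectations adjust and SRAS shifts left until Y = 3469.
Long run: on the new AD curve, 3469 = 6042 − 6P gives P = 428.83.

Short run: P = 336.31, Y = 4024.15. Long run: P = 428.83.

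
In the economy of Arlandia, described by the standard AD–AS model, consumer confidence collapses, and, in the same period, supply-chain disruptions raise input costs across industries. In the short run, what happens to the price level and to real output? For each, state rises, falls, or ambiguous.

The first event is a negative demand shock: AD shifts left, which by itself pushes P down and Y down.
The second is an adverse supply shock: SRAS shifts left, which by itself pushes P up and Y down.
The two shocks push P in opposite directions, so the effect on P is ambiguous. Both shocks push Y down, so Y falls.

Price level: ambiguous; output: falls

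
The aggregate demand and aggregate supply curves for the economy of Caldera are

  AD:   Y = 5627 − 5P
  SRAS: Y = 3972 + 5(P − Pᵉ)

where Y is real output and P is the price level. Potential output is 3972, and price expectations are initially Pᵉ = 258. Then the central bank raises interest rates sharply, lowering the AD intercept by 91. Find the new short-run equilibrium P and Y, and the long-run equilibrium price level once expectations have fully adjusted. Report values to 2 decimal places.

Short run: P = 285.40, Y = 4109.00. Long run: P = 312.80.

AD shifts left: new AD is Y = 5536 − 5P. With Pᵉ = 258, SRAS is Y = 2682 + 5P.
Short run: 5536 − 5P = 2682 + 5P gives 2854 = 10P, so P = 285.40 and Y = 5536 − 5P = 4109.00.
Y = 4109.00 is above potential 3972; expectations adjust and SRAS shifts left until Y = 3972.
Long run: on the new AD curve, 3972 = 5536 − 5P gives P = 312.80.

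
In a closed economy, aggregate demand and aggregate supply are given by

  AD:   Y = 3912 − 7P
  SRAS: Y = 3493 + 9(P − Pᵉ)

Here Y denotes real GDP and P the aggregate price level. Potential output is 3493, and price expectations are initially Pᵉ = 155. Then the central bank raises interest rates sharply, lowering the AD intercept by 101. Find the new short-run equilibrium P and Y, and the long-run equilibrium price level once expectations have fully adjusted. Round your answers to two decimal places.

AD shifts left: new AD is Y = 3811 − 7P. With Pᵉ = 155, SRAS is Y = 2098 + 9P.
Short run: 3811 − 7P = 2098 + 9P gives 1713 = 16P, so P = 107.06 and Y = 3811 − 7P = 3061.56.
Y = 3061.56 is below potential 3493; expectations adjust and SRAS shifts right until Y = 3493.
Long run: on the new AD curve, 3493 = 3811 − 7P gives P = 45.43.

Short run: P = 107.06, Y = 3061.56. Long run: P = 45.43.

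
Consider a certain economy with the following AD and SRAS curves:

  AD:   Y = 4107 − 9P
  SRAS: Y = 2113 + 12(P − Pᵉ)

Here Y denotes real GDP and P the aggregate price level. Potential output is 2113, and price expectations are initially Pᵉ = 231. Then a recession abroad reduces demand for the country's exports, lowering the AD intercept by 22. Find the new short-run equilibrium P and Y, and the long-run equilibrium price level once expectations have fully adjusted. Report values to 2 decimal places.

AD shifts left: new AD is Y = 4085 − 9P. With Pᵉ = 231, SRAS is Y = 12P − 659.
Short run: 4085 − 9P = 12P − 659 gives 4744 = 21P, so P = 225.90 and Y = 4085 − 9P = 2051.86.
Y = 2051.86 is below potential 2113; expectations adjust and SRAS shifts right until Y = 2113.
Long run: on the new AD curve, 2113 = 4085 − 9P gives P = 219.11.

Short run: P = 225.90, Y = 2051.86. Long run: P = 219.11.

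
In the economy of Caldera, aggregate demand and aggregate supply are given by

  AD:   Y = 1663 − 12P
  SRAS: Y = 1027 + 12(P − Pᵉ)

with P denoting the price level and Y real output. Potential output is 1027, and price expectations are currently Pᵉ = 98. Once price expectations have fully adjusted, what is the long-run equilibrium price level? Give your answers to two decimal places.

Short run: with Pᵉ = 98, SRAS is Y = 12P − 149. Setting AD = SRAS gives 1812 = 24P, so P = 75.50 and Y = 1663 − 12P = 757.00.
Output 757.00 is below potential 1027, so over time expected prices fall and SRAS shifts right until Y returns to 1027.
Long run: Y = 1027 on the AD curve gives 1027 = 1663 − 12P, so P = 53.00.

Long-run P = 53.00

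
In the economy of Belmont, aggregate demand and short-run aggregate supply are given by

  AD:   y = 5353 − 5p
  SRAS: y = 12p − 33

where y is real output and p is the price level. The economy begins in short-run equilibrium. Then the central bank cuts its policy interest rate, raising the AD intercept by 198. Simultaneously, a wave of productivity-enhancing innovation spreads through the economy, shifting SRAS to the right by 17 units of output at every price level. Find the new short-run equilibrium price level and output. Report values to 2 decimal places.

After both shocks: AD is y = 5551 − 5p and SRAS is y = 12p − 16.
Setting them equal: 5567 = 17p, so p = 327.47.
Substituting into AD, y = 3913.65.

p = 327.47, y = 3913.65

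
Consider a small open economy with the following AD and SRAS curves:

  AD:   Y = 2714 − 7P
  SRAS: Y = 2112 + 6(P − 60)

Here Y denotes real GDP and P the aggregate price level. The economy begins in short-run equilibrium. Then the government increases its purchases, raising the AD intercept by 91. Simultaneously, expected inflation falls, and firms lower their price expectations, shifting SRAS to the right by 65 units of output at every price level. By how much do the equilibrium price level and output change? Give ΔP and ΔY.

After both shocks: AD is Y = 2805 − 7P and SRAS is Y = 1817 + 6P.
Setting them equal: 988 = 13P, so P = 76.
Y = 2805 − 7·76 = 2273.
Initially P = 74, Y = 2196, so ΔP = +2 and ΔY = +77.

ΔP = +2, ΔY = +77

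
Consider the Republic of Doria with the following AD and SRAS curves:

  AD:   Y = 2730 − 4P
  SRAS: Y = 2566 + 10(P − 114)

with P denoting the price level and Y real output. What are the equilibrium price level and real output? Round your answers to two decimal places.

Write SRAS as Y = 2566 + 10P − 1140 = 1426 + 10P.
Set AD = SRAS: 2730 − 4P = 1426 + 10P, so 1304 = 14P and P = 93.14.
Substituting into AD, Y = 2730 − 4P = 2357.43.

P = 93.14, Y = 2357.43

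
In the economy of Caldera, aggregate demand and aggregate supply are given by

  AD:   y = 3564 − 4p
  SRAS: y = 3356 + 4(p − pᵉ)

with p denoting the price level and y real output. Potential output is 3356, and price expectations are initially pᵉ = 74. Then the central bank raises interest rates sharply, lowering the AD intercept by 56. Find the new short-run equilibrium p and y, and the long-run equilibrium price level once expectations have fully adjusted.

AD shifts left: new AD is y = 3508 − 4p. With pᵉ = 74, SRAS is y = 3060 + 4p.
Short run: 3508 − 4p = 3060 + 4p gives 448 = 8p, so p = 56 and y = 3508 − 4·56 = 3284.
y = 3284 is below potential 3356; expectations adjust and SRAS shifts right until y = 3356.
Long run: on the new AD curve, 3356 = 3508 − 4p gives p = 38.

Short run: p = 56, y = 3284. Long run: p = 38.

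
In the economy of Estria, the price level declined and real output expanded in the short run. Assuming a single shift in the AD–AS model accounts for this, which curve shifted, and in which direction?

P fell and Y rose. An AD shift moves P and Y in the same direction; an SRAS shift moves them in opposite directions.
Here P and Y moved in opposite directions, so the SRAS curve shifted.
Since Y rose, SRAS shifted right.

SRAS shifted right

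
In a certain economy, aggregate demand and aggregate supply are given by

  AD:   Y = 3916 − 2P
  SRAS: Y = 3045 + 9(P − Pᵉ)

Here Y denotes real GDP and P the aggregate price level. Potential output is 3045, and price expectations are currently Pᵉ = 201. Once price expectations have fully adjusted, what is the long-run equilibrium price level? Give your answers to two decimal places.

Long-run P = 435.50

Short run: with Pᵉ = 201, SRAS is Y = 1236 + 9P. Setting AD = SRAS gives 2680 = 11P, so P = 243.64 and Y = 3916 − 2P = 3428.73.
Output 3428.73 is above potential 3045, so over time expected prices rise and SRAS shifts left until Y returns to 3045.
Long run: Y = 3045 on the AD curve gives 3045 = 3916 − 2P, so P = 435.50.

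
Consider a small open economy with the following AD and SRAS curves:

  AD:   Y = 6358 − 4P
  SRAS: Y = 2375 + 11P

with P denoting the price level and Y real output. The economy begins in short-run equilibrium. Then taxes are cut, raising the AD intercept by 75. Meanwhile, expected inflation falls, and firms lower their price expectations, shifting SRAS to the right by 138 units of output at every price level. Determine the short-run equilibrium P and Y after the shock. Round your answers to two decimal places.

P = 261.33, Y = 5387.67

After both shocks: AD is Y = 6433 − 4P and SRAS is Y = 2513 + 11P.
Setting them equal: 3920 = 15P, so P = 261.33.
Substituting into AD, Y = 5387.67.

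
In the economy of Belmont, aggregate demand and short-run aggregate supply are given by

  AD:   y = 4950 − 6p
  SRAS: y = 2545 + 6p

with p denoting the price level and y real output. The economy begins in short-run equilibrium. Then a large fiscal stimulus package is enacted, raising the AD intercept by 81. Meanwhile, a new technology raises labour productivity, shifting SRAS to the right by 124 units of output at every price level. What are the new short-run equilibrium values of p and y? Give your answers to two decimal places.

p = 196.83, y = 3850.00

After both shocks: AD is y = 5031 − 6p and SRAS is y = 2669 + 6p.
Setting them equal: 2362 = 12p, so p = 196.83.
Substituting into AD, y = 3850.00.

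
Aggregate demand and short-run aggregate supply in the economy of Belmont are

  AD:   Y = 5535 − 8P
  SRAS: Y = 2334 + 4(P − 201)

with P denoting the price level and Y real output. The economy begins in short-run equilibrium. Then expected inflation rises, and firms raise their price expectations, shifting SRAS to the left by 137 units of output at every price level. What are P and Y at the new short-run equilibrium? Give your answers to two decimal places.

P = 345.17, Y = 2773.67

This is a negative supply shock: SRAS shifts left.
New SRAS: Y = 1393 + 4P.
Set AD = SRAS: 5535 − 8P = 1393 + 4P, so 4142 = 12P and P = 345.17.
Substituting into AD, Y = 2773.67.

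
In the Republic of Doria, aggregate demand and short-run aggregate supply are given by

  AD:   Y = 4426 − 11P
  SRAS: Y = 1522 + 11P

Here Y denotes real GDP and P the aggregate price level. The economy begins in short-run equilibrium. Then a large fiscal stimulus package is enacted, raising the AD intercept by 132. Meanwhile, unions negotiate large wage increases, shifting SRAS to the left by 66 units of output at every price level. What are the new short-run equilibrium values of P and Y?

P = 141, Y = 3007

After both shocks: AD is Y = 4558 − 11P and SRAS is Y = 1456 + 11P.
Setting them equal: 3102 = 22P, so P = 141.
Y = 4558 − 11·141 = 3007.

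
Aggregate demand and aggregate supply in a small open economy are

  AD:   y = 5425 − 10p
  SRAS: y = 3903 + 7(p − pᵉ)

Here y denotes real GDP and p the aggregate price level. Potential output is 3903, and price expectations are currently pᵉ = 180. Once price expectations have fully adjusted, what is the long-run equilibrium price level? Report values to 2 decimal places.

Long-run p = 152.20

Short run: with pᵉ = 180, SRAS is y = 2643 + 7p. Setting AD = SRAS gives 2782 = 17p, so p = 163.65 and y = 5425 − 10p = 3788.53.
Output 3788.53 is below potential 3903, so over time expected prices fall and SRAS shifts right until y returns to 3903.
Long run: y = 3903 on the AD curve gives 3903 = 5425 − 10p, so p = 152.20.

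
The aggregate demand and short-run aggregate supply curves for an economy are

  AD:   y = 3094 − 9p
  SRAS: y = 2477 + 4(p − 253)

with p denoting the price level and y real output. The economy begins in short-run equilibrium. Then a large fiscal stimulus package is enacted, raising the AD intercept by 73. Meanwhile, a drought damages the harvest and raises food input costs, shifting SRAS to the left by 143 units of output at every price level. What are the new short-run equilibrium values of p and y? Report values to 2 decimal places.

p = 141.92, y = 1889.69

After both shocks: AD is y = 3167 − 9p and SRAS is y = 1322 + 4p.
Setting them equal: 1845 = 13p, so p = 141.92.
Substituting into AD, y = 1889.69.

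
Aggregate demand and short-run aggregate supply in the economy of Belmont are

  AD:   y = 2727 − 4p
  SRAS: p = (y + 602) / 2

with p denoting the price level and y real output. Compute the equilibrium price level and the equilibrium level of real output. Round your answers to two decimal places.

p = 554.83, y = 507.67

Rearrange SRAS to y = 2p − 602.
Set AD = SRAS: 2727 − 4p = 2p − 602, so 3329 = 6p and p = 554.83.
Substituting into AD, y = 2727 − 4p = 507.67.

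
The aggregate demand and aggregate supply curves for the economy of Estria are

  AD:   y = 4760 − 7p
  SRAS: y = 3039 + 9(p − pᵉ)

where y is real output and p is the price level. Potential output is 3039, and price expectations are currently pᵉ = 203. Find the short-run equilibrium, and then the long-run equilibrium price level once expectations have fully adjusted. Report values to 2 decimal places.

Short run: p = 221.75, y = 3207.75. Long run: p = 245.86.

Short run: with pᵉ = 203, SRAS is y = 1212 + 9p. Setting AD = SRAS gives 3548 = 16p, so p = 221.75 and y = 4760 − 7p = 3207.75.
Output 3207.75 is above potential 3039, so over time expected prices rise and SRAS shifts left until y returns to 3039.
Long run: y = 3039 on the AD curve gives 3039 = 4760 − 7p, so p = 245.86.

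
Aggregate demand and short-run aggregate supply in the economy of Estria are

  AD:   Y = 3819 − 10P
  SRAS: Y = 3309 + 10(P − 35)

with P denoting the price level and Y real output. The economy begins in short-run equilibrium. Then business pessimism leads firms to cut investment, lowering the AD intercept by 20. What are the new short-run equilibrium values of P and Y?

P = 42, Y = 3379

This is a negative demand shock: AD shifts left.
New AD: Y = 3799 − 10P.
SRAS can be written Y = 2959 + 10P.
Set AD = SRAS: 3799 − 10P = 2959 + 10P, so 840 = 20P and P = 42.
Y = 3799 − 10·42 = 3379.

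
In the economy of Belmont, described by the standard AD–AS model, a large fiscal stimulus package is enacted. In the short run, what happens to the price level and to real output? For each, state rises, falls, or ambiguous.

This is a positive demand shock: AD shifts right.
Moving along the upward-sloping SRAS curve, P rises and Y rises.

Price level: rises; output: rises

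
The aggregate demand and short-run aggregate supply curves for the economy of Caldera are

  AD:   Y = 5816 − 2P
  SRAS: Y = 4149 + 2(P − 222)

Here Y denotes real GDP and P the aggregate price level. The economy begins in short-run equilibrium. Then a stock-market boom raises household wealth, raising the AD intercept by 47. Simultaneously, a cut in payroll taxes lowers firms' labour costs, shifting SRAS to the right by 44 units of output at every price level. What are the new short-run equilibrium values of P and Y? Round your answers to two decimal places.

P = 528.50, Y = 4806.00

After both shocks: AD is Y = 5863 − 2P and SRAS is Y = 3749 + 2P.
Setting them equal: 2114 = 4P, so P = 528.50.
Substituting into AD, Y = 4806.00.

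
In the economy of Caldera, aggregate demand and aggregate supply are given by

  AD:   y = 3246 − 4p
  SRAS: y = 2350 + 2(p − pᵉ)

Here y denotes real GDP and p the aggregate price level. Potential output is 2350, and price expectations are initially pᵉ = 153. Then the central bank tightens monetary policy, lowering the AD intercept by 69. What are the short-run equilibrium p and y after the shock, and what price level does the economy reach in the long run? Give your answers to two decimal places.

AD shifts left: new AD is y = 3177 − 4p. With pᵉ = 153, SRAS is y = 2044 + 2p.
Short run: 3177 − 4p = 2044 + 2p gives 1133 = 6p, so p = 188.83 and y = 3177 − 4p = 2421.67.
y = 2421.67 is above potential 2350; expectations adjust and SRAS shifts left until y = 2350.
Long run: on the new AD curve, 2350 = 3177 − 4p gives p = 206.75.

Short run: p = 188.83, y = 2421.67. Long run: p = 206.75.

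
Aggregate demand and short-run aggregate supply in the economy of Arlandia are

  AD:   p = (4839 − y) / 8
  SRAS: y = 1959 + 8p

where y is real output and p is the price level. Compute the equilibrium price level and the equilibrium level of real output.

p = 180, y = 3399

Rearrange AD to y = 4839 − 8p.
Set AD = SRAS: 4839 − 8p = 1959 + 8p, so 2880 = 16p and p = 180.
Then y = 4839 − 8·180 = 3399.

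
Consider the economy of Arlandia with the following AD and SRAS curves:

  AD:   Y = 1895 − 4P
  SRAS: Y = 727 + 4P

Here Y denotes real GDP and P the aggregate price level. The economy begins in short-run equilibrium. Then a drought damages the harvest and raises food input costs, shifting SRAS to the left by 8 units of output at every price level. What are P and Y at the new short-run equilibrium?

This is a negative supply shock: SRAS shifts left.
New SRAS: Y = 719 + 4P.
Set AD = SRAS: 1895 − 4P = 719 + 4P, so 1176 = 8P and P = 147.
Y = 1895 − 4·147 = 1307.

P = 147, Y = 1307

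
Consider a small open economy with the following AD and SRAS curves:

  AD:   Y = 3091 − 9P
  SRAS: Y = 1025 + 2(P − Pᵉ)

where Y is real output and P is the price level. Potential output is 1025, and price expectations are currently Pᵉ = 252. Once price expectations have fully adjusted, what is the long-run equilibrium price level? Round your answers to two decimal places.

Long-run P = 229.56

Short run: with Pᵉ = 252, SRAS is Y = 521 + 2P. Setting AD = SRAS gives 2570 = 11P, so P = 233.64 and Y = 3091 − 9P = 988.27.
Output 988.27 is below potential 1025, so over time expected prices fall and SRAS shifts right until Y returns to 1025.
Long run: Y = 1025 on the AD curve gives 1025 = 3091 − 9P, so P = 229.56.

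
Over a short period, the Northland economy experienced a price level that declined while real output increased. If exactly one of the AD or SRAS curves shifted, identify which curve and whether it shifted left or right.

P fell and Y rose. An AD shift moves P and Y in the same direction; an SRAS shift moves them in opposite directions.
Here P and Y moved in opposite directions, so the SRAS curve shifted.
Since Y rose, SRAS shifted right.

SRAS shifted right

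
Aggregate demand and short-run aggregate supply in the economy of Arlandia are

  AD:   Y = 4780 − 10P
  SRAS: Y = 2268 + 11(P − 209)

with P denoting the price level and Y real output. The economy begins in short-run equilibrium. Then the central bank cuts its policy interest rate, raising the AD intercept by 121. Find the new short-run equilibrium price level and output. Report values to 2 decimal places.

P = 234.86, Y = 2552.43

This is a positive demand shock: AD shifts right.
New AD: Y = 4901 − 10P.
SRAS can be written Y = 11P − 31.
Set AD = SRAS: 4901 − 10P = 11P − 31, so 4932 = 21P and P = 234.86.
Substituting into AD, Y = 2552.43.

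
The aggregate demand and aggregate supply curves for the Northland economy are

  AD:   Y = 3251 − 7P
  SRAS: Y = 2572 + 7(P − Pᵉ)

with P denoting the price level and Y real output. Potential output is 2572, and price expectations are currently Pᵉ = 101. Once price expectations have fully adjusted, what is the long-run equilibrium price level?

Short run: with Pᵉ = 101, SRAS is Y = 1865 + 7P. Setting AD = SRAS gives 1386 = 14P, so P = 99 and Y = 3251 − 7·99 = 2558.
Output 2558 is below potential 2572, so over time expected prices fall and SRAS shifts right until Y returns to 2572.
Long run: Y = 2572 on the AD curve gives 2572 = 3251 − 7P, so P = 97.

Long-run P = 97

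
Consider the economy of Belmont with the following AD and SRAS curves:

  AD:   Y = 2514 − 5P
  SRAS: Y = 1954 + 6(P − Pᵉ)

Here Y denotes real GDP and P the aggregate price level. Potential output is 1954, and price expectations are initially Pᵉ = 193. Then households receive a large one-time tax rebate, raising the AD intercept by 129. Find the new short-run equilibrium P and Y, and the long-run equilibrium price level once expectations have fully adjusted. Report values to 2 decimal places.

AD shifts right: new AD is Y = 2643 − 5P. With Pᵉ = 193, SRAS is Y = 796 + 6P.
Short run: 2643 − 5P = 796 + 6P gives 1847 = 11P, so P = 167.91 and Y = 2643 − 5P = 1803.45.
Y = 1803.45 is below potential 1954; expectations adjust and SRAS shifts right until Y = 1954.
Long run: on the new AD curve, 1954 = 2643 − 5P gives P = 137.80.

Short run: P = 167.91, Y = 1803.45. Long run: P = 137.80.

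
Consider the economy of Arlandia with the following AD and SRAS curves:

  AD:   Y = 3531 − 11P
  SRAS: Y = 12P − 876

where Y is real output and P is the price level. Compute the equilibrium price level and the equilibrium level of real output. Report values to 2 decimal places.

Set AD = SRAS: 3531 − 11P = 12P − 876, so 4407 = 23P and P = 191.61.
Substituting into AD, Y = 3531 − 11P = 1423.30.

P = 191.61, Y = 1423.30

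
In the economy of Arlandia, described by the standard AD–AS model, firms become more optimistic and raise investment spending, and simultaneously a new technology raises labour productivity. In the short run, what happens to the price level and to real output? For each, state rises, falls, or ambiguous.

The first event is a positive demand shock: AD shifts right, which by itself pushes P up and Y up.
The second is a favourable supply shock: SRAS shifts right, which by itself pushes P down and Y up.
The two shocks push P in opposite directions, so the effect on P is ambiguous. Both shocks push Y up, so Y rises.

Price level: ambiguous; output: rises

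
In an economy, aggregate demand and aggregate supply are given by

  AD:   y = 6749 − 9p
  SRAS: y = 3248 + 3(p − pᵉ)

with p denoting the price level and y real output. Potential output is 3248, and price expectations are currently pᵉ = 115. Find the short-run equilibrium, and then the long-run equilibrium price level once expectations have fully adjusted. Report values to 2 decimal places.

Short run: with pᵉ = 115, SRAS is y = 2903 + 3p. Setting AD = SRAS gives 3846 = 12p, so p = 320.50 and y = 6749 − 9p = 3864.50.
Output 3864.50 is above potential 3248, so over time expected prices rise and SRAS shifts left until y returns to 3248.
Long run: y = 3248 on the AD curve gives 3248 = 6749 − 9p, so p = 389.00.

Short run: p = 320.50, y = 3864.50. Long run: p = 389.00.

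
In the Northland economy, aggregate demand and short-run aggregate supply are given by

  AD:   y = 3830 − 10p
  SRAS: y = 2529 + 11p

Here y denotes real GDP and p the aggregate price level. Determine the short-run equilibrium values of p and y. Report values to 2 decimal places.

p = 61.95, y = 3210.48

Set AD = SRAS: 3830 − 10p = 2529 + 11p, so 1301 = 21p and p = 61.95.
Substituting into AD, y = 3830 − 10p = 3210.48.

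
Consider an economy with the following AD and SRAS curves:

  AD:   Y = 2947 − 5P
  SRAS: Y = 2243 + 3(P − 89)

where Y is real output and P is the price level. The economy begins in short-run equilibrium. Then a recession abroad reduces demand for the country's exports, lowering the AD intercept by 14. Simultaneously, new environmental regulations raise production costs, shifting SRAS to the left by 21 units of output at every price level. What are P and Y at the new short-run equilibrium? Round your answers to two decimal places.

P = 122.25, Y = 2321.75

After both shocks: AD is Y = 2933 − 5P and SRAS is Y = 1955 + 3P.
Setting them equal: 978 = 8P, so P = 122.25.
Substituting into AD, Y = 2321.75.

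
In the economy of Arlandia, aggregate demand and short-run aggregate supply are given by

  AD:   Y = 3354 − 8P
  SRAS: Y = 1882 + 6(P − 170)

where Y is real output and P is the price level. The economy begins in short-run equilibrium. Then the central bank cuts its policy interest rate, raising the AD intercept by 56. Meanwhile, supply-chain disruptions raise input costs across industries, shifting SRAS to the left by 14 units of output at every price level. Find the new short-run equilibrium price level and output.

P = 183, Y = 1946

After both shocks: AD is Y = 3410 − 8P and SRAS is Y = 848 + 6P.
Setting them equal: 2562 = 14P, so P = 183.
Y = 3410 − 8·183 = 1946.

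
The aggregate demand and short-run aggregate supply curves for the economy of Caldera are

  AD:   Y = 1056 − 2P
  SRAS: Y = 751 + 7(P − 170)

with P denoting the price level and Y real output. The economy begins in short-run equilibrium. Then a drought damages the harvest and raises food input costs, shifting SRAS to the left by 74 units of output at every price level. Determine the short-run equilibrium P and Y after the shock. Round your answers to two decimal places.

This is a negative supply shock: SRAS shifts left.
New SRAS: Y = 7P − 513.
Set AD = SRAS: 1056 − 2P = 7P − 513, so 1569 = 9P and P = 174.33.
Substituting into AD, Y = 707.33.

P = 174.33, Y = 707.33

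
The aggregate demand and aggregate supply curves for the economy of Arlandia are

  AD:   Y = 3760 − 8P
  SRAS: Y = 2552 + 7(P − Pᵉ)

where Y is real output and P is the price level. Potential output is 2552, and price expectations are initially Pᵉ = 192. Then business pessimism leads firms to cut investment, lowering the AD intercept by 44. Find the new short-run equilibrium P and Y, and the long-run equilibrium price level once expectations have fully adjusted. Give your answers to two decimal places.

Short run: P = 167.20, Y = 2378.40. Long run: P = 145.50.

AD shifts left: new AD is Y = 3716 − 8P. With Pᵉ = 192, SRAS is Y = 1208 + 7P.
Short run: 3716 − 8P = 1208 + 7P gives 2508 = 15P, so P = 167.20 and Y = 3716 − 8P = 2378.40.
Y = 2378.40 is below potential 2552; expectations adjust and SRAS shifts right until Y = 2552.
Long run: on the new AD curve, 2552 = 3716 − 8P gives P = 145.50.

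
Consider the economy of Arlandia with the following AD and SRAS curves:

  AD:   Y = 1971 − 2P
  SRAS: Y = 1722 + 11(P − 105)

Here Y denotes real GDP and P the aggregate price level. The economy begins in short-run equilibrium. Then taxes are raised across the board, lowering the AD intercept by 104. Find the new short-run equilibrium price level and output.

This is a negative demand shock: AD shifts left.
New AD: Y = 1867 − 2P.
SRAS can be written Y = 567 + 11P.
Set AD = SRAS: 1867 − 2P = 567 + 11P, so 1300 = 13P and P = 100.
Y = 1867 − 2·100 = 1667.

P = 100, Y = 1667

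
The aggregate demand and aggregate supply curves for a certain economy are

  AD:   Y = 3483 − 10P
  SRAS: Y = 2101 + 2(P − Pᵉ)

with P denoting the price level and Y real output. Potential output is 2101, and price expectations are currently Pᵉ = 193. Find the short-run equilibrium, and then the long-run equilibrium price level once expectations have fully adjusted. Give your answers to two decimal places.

Short run: with Pᵉ = 193, SRAS is Y = 1715 + 2P. Setting AD = SRAS gives 1768 = 12P, so P = 147.33 and Y = 3483 − 10P = 2009.67.
Output 2009.67 is below potential 2101, so over time expected prices fall and SRAS shifts right until Y returns to 2101.
Long run: Y = 2101 on the AD curve gives 2101 = 3483 − 10P, so P = 138.20.

Short run: P = 147.33, Y = 2009.67. Long run: P = 138.20.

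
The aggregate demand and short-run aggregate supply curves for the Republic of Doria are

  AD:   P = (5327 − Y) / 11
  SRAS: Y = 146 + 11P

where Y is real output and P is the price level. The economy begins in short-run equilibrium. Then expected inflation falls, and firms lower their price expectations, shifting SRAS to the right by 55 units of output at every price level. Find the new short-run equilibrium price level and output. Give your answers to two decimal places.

This is a positive supply shock: SRAS shifts right.
New SRAS: Y = 201 + 11P.
Set AD = SRAS: 5327 − 11P = 201 + 11P, so 5126 = 22P and P = 233.00.
Substituting into AD, Y = 2764.00.

P = 233.00, Y = 2764.00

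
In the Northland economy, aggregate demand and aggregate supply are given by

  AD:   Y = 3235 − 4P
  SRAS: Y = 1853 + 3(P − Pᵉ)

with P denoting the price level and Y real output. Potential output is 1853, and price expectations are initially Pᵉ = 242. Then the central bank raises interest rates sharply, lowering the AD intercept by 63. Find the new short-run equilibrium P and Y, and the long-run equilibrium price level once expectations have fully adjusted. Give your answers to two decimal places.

AD shifts left: new AD is Y = 3172 − 4P. With Pᵉ = 242, SRAS is Y = 1127 + 3P.
Short run: 3172 − 4P = 1127 + 3P gives 2045 = 7P, so P = 292.14 and Y = 3172 − 4P = 2003.43.
Y = 2003.43 is above potential 1853; expectations adjust and SRAS shifts left until Y = 1853.
Long run: on the new AD curve, 1853 = 3172 − 4P gives P = 329.75.

Short run: P = 292.14, Y = 2003.43. Long run: P = 329.75.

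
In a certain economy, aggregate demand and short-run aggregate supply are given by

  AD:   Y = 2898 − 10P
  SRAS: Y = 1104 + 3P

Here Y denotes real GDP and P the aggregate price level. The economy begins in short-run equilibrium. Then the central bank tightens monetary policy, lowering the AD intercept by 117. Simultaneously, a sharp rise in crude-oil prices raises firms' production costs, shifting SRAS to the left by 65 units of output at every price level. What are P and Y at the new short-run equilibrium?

After both shocks: AD is Y = 2781 − 10P and SRAS is Y = 1039 + 3P.
Setting them equal: 1742 = 13P, so P = 134.
Y = 2781 − 10·134 = 1441.

P = 134, Y = 1441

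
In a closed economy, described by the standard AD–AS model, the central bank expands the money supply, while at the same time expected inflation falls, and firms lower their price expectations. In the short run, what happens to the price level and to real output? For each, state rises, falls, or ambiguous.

The first event is a positive demand shock: AD shifts right, which by itself pushes P up and Y up.
The second is a favourable supply shock: SRAS shifts right, which by itself pushes P down and Y up.
The two shocks push P in opposite directions, so the effect on P is ambiguous. Both shocks push Y up, so Y rises.

Price level: ambiguous; output: rises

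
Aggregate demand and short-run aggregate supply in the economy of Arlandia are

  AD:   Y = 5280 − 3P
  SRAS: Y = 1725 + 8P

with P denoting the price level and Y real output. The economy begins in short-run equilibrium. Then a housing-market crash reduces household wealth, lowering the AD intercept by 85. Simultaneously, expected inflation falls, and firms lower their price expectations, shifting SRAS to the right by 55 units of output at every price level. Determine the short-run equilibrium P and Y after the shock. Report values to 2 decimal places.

After both shocks: AD is Y = 5195 − 3P and SRAS is Y = 1780 + 8P.
Setting them equal: 3415 = 11P, so P = 310.45.
Substituting into AD, Y = 4263.64.

P = 310.45, Y = 4263.64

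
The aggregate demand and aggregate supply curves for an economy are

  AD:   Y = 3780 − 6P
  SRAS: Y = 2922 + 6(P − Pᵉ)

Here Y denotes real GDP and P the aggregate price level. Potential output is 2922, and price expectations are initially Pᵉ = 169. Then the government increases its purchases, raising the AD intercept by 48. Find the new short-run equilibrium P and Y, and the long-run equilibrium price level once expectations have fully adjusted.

AD shifts right: new AD is Y = 3828 − 6P. With Pᵉ = 169, SRAS is Y = 1908 + 6P.
Short run: 3828 − 6P = 1908 + 6P gives 1920 = 12P, so P = 160 and Y = 3828 − 6·160 = 2868.
Y = 2868 is below potential 2922; expectations adjust and SRAS shifts right until Y = 2922.
Long run: on the new AD curve, 2922 = 3828 − 6P gives P = 151.

Short run: P = 160, Y = 2868. Long run: P = 151.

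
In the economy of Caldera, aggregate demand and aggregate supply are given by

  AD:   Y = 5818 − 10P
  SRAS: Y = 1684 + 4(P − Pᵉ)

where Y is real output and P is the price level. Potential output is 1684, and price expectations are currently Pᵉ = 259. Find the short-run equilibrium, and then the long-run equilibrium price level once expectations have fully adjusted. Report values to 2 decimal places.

Short run: P = 369.29, Y = 2125.14. Long run: P = 413.40.

Short run: with Pᵉ = 259, SRAS is Y = 648 + 4P. Setting AD = SRAS gives 5170 = 14P, so P = 369.29 and Y = 5818 − 10P = 2125.14.
Output 2125.14 is above potential 1684, so over time expected prices rise and SRAS shifts left until Y returns to 1684.
Long run: Y = 1684 on the AD curve gives 1684 = 5818 − 10P, so P = 413.40.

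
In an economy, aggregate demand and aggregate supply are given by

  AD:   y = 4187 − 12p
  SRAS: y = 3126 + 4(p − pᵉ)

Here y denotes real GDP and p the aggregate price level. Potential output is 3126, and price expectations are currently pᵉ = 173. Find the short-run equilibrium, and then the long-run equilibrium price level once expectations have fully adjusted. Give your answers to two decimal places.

Short run: p = 109.56, y = 2872.25. Long run: p = 88.42.

Short run: with pᵉ = 173, SRAS is y = 2434 + 4p. Setting AD = SRAS gives 1753 = 16p, so p = 109.56 and y = 4187 − 12p = 2872.25.
Output 2872.25 is below potential 3126, so over time expected prices fall and SRAS shifts right until y returns to 3126.
Long run: y = 3126 on the AD curve gives 3126 = 4187 − 12p, so p = 88.42.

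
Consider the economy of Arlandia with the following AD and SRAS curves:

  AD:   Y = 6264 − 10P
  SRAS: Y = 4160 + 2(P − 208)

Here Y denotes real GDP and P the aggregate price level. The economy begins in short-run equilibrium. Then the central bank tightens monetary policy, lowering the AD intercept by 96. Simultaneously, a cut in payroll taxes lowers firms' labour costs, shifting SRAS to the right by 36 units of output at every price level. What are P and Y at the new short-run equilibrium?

After both shocks: AD is Y = 6168 − 10P and SRAS is Y = 3780 + 2P.
Setting them equal: 2388 = 12P, so P = 199.
Y = 6168 − 10·199 = 4178.

P = 199, Y = 4178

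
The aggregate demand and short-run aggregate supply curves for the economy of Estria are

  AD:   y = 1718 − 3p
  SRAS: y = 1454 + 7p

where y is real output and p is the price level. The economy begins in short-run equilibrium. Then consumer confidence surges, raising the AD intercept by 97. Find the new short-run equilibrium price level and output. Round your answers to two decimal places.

p = 36.10, y = 1706.70

This is a positive demand shock: AD shifts right.
New AD: y = 1815 − 3p.
Set AD = SRAS: 1815 − 3p = 1454 + 7p, so 361 = 10p and p = 36.10.
Substituting into AD, y = 1706.70.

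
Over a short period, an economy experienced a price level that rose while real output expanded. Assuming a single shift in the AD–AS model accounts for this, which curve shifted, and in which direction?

AD shifted right

P rose and Y rose. An AD shift moves P and Y in the same direction; an SRAS shift moves them in opposite directions.
Here P and Y moved in the same direction, so the AD curve shifted.
Since Y rose, AD shifted right.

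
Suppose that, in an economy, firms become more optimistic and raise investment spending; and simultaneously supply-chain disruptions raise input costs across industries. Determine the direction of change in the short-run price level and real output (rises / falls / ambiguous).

Price level: rises; output: ambiguous

The first event is a positive demand shock: AD shifts right, which by itself pushes P up and Y up.
The second is an adverse supply shock: SRAS shifts left, which by itself pushes P up and Y down.
Both shocks push P up, so P rises. The two shocks push Y in opposite directions, so the effect on Y is ambiguous.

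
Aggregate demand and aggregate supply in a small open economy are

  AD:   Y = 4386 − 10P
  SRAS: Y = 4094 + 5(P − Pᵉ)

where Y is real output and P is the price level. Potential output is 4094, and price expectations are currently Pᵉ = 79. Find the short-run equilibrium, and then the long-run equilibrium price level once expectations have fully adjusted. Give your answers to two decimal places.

Short run: P = 45.80, Y = 3928.00. Long run: P = 29.20.

Short run: with Pᵉ = 79, SRAS is Y = 3699 + 5P. Setting AD = SRAS gives 687 = 15P, so P = 45.80 and Y = 4386 − 10P = 3928.00.
Output 3928.00 is below potential 4094, so over time expected prices fall and SRAS shifts right until Y returns to 4094.
Long run: Y = 4094 on the AD curve gives 4094 = 4386 − 10P, so P = 29.20.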